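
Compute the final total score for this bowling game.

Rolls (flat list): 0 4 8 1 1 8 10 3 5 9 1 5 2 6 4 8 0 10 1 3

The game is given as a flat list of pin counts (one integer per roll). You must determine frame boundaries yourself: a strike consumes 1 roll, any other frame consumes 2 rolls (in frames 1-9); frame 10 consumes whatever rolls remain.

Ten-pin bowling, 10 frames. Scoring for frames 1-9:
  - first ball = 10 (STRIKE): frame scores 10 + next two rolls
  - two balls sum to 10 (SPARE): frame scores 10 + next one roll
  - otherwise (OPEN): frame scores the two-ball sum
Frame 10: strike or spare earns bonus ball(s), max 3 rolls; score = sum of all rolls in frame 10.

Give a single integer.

Frame 1: OPEN (0+4=4). Cumulative: 4
Frame 2: OPEN (8+1=9). Cumulative: 13
Frame 3: OPEN (1+8=9). Cumulative: 22
Frame 4: STRIKE. 10 + next two rolls (3+5) = 18. Cumulative: 40
Frame 5: OPEN (3+5=8). Cumulative: 48
Frame 6: SPARE (9+1=10). 10 + next roll (5) = 15. Cumulative: 63
Frame 7: OPEN (5+2=7). Cumulative: 70
Frame 8: SPARE (6+4=10). 10 + next roll (8) = 18. Cumulative: 88
Frame 9: OPEN (8+0=8). Cumulative: 96
Frame 10: STRIKE. Sum of all frame-10 rolls (10+1+3) = 14. Cumulative: 110

Answer: 110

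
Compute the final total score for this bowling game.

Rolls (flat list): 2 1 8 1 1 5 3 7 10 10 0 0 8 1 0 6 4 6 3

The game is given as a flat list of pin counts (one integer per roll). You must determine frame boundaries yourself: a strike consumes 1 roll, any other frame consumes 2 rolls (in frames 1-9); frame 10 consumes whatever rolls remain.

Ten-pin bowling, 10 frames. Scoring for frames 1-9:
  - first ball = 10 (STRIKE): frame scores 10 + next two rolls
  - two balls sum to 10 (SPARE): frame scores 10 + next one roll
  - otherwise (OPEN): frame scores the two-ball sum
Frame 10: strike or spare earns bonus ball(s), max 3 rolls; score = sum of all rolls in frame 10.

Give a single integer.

Answer: 96

Derivation:
Frame 1: OPEN (2+1=3). Cumulative: 3
Frame 2: OPEN (8+1=9). Cumulative: 12
Frame 3: OPEN (1+5=6). Cumulative: 18
Frame 4: SPARE (3+7=10). 10 + next roll (10) = 20. Cumulative: 38
Frame 5: STRIKE. 10 + next two rolls (10+0) = 20. Cumulative: 58
Frame 6: STRIKE. 10 + next two rolls (0+0) = 10. Cumulative: 68
Frame 7: OPEN (0+0=0). Cumulative: 68
Frame 8: OPEN (8+1=9). Cumulative: 77
Frame 9: OPEN (0+6=6). Cumulative: 83
Frame 10: SPARE. Sum of all frame-10 rolls (4+6+3) = 13. Cumulative: 96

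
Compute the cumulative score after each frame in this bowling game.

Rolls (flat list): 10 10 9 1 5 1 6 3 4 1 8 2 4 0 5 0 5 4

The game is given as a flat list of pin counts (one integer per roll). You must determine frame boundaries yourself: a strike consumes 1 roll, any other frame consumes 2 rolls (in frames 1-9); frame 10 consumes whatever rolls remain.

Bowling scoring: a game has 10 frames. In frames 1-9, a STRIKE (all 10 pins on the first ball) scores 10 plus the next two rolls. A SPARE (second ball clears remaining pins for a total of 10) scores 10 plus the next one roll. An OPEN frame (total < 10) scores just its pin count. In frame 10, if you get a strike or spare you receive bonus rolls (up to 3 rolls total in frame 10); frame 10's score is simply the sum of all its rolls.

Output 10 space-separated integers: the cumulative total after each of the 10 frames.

Frame 1: STRIKE. 10 + next two rolls (10+9) = 29. Cumulative: 29
Frame 2: STRIKE. 10 + next two rolls (9+1) = 20. Cumulative: 49
Frame 3: SPARE (9+1=10). 10 + next roll (5) = 15. Cumulative: 64
Frame 4: OPEN (5+1=6). Cumulative: 70
Frame 5: OPEN (6+3=9). Cumulative: 79
Frame 6: OPEN (4+1=5). Cumulative: 84
Frame 7: SPARE (8+2=10). 10 + next roll (4) = 14. Cumulative: 98
Frame 8: OPEN (4+0=4). Cumulative: 102
Frame 9: OPEN (5+0=5). Cumulative: 107
Frame 10: OPEN. Sum of all frame-10 rolls (5+4) = 9. Cumulative: 116

Answer: 29 49 64 70 79 84 98 102 107 116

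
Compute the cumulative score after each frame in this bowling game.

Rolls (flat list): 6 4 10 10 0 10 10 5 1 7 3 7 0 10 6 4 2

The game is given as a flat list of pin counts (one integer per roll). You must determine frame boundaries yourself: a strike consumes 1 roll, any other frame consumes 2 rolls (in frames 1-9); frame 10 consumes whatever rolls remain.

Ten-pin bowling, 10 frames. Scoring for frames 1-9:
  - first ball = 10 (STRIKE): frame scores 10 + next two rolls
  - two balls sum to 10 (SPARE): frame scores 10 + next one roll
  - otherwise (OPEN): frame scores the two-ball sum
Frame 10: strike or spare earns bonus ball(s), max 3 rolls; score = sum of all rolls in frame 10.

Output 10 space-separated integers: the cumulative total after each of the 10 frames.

Answer: 20 40 60 80 96 102 119 126 146 158

Derivation:
Frame 1: SPARE (6+4=10). 10 + next roll (10) = 20. Cumulative: 20
Frame 2: STRIKE. 10 + next two rolls (10+0) = 20. Cumulative: 40
Frame 3: STRIKE. 10 + next two rolls (0+10) = 20. Cumulative: 60
Frame 4: SPARE (0+10=10). 10 + next roll (10) = 20. Cumulative: 80
Frame 5: STRIKE. 10 + next two rolls (5+1) = 16. Cumulative: 96
Frame 6: OPEN (5+1=6). Cumulative: 102
Frame 7: SPARE (7+3=10). 10 + next roll (7) = 17. Cumulative: 119
Frame 8: OPEN (7+0=7). Cumulative: 126
Frame 9: STRIKE. 10 + next two rolls (6+4) = 20. Cumulative: 146
Frame 10: SPARE. Sum of all frame-10 rolls (6+4+2) = 12. Cumulative: 158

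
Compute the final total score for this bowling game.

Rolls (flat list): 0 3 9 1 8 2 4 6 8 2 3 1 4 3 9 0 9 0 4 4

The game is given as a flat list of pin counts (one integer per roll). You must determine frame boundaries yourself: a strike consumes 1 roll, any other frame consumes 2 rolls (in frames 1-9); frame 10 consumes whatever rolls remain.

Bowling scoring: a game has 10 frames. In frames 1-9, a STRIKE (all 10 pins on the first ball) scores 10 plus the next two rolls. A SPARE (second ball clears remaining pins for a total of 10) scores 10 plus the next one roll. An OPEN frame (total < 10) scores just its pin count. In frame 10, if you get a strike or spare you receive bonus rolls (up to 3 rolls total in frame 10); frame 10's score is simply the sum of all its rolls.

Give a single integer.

Frame 1: OPEN (0+3=3). Cumulative: 3
Frame 2: SPARE (9+1=10). 10 + next roll (8) = 18. Cumulative: 21
Frame 3: SPARE (8+2=10). 10 + next roll (4) = 14. Cumulative: 35
Frame 4: SPARE (4+6=10). 10 + next roll (8) = 18. Cumulative: 53
Frame 5: SPARE (8+2=10). 10 + next roll (3) = 13. Cumulative: 66
Frame 6: OPEN (3+1=4). Cumulative: 70
Frame 7: OPEN (4+3=7). Cumulative: 77
Frame 8: OPEN (9+0=9). Cumulative: 86
Frame 9: OPEN (9+0=9). Cumulative: 95
Frame 10: OPEN. Sum of all frame-10 rolls (4+4) = 8. Cumulative: 103

Answer: 103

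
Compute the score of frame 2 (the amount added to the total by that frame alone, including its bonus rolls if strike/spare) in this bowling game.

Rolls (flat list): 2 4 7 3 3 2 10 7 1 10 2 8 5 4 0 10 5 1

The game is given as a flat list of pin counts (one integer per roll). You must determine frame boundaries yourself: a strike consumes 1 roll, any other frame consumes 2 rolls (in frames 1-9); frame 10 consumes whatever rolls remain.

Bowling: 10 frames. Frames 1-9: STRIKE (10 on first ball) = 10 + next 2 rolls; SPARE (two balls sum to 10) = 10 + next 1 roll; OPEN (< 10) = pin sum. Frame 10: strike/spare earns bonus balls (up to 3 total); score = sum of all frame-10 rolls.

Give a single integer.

Frame 1: OPEN (2+4=6). Cumulative: 6
Frame 2: SPARE (7+3=10). 10 + next roll (3) = 13. Cumulative: 19
Frame 3: OPEN (3+2=5). Cumulative: 24
Frame 4: STRIKE. 10 + next two rolls (7+1) = 18. Cumulative: 42

Answer: 13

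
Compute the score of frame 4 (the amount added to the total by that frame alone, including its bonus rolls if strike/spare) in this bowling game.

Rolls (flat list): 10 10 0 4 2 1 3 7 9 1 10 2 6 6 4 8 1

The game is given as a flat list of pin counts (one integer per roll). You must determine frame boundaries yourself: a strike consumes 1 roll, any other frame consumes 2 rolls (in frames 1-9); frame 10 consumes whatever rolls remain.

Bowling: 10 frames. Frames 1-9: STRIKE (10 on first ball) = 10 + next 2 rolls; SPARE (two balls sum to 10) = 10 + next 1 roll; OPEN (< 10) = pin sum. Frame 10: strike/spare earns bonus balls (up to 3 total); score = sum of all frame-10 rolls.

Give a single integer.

Answer: 3

Derivation:
Frame 1: STRIKE. 10 + next two rolls (10+0) = 20. Cumulative: 20
Frame 2: STRIKE. 10 + next two rolls (0+4) = 14. Cumulative: 34
Frame 3: OPEN (0+4=4). Cumulative: 38
Frame 4: OPEN (2+1=3). Cumulative: 41
Frame 5: SPARE (3+7=10). 10 + next roll (9) = 19. Cumulative: 60
Frame 6: SPARE (9+1=10). 10 + next roll (10) = 20. Cumulative: 80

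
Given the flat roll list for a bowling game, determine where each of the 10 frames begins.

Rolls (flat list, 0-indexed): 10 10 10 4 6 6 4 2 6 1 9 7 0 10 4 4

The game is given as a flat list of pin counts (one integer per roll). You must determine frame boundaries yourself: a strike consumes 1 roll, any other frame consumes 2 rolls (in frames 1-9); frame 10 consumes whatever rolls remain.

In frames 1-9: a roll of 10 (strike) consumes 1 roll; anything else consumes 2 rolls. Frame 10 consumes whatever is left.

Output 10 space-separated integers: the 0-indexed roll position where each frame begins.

Answer: 0 1 2 3 5 7 9 11 13 14

Derivation:
Frame 1 starts at roll index 0: roll=10 (strike), consumes 1 roll
Frame 2 starts at roll index 1: roll=10 (strike), consumes 1 roll
Frame 3 starts at roll index 2: roll=10 (strike), consumes 1 roll
Frame 4 starts at roll index 3: rolls=4,6 (sum=10), consumes 2 rolls
Frame 5 starts at roll index 5: rolls=6,4 (sum=10), consumes 2 rolls
Frame 6 starts at roll index 7: rolls=2,6 (sum=8), consumes 2 rolls
Frame 7 starts at roll index 9: rolls=1,9 (sum=10), consumes 2 rolls
Frame 8 starts at roll index 11: rolls=7,0 (sum=7), consumes 2 rolls
Frame 9 starts at roll index 13: roll=10 (strike), consumes 1 roll
Frame 10 starts at roll index 14: 2 remaining rolls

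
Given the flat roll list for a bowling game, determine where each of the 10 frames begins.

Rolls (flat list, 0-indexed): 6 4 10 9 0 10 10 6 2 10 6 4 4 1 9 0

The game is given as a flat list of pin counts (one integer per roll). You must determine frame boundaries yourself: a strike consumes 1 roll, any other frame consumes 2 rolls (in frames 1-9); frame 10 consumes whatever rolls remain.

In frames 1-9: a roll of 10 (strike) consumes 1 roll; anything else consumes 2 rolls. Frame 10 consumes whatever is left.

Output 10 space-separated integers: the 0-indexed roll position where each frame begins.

Answer: 0 2 3 5 6 7 9 10 12 14

Derivation:
Frame 1 starts at roll index 0: rolls=6,4 (sum=10), consumes 2 rolls
Frame 2 starts at roll index 2: roll=10 (strike), consumes 1 roll
Frame 3 starts at roll index 3: rolls=9,0 (sum=9), consumes 2 rolls
Frame 4 starts at roll index 5: roll=10 (strike), consumes 1 roll
Frame 5 starts at roll index 6: roll=10 (strike), consumes 1 roll
Frame 6 starts at roll index 7: rolls=6,2 (sum=8), consumes 2 rolls
Frame 7 starts at roll index 9: roll=10 (strike), consumes 1 roll
Frame 8 starts at roll index 10: rolls=6,4 (sum=10), consumes 2 rolls
Frame 9 starts at roll index 12: rolls=4,1 (sum=5), consumes 2 rolls
Frame 10 starts at roll index 14: 2 remaining rolls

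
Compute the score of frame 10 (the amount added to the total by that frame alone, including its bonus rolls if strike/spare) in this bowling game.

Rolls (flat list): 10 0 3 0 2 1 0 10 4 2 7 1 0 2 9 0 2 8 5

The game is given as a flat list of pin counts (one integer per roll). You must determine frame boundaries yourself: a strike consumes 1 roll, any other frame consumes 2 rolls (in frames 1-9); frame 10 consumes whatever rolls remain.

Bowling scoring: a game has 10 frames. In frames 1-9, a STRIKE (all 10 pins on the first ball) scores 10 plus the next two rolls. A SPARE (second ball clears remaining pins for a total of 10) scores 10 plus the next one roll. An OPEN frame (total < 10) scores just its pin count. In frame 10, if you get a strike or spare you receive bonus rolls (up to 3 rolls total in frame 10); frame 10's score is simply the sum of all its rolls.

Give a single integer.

Frame 1: STRIKE. 10 + next two rolls (0+3) = 13. Cumulative: 13
Frame 2: OPEN (0+3=3). Cumulative: 16
Frame 3: OPEN (0+2=2). Cumulative: 18
Frame 4: OPEN (1+0=1). Cumulative: 19
Frame 5: STRIKE. 10 + next two rolls (4+2) = 16. Cumulative: 35
Frame 6: OPEN (4+2=6). Cumulative: 41
Frame 7: OPEN (7+1=8). Cumulative: 49
Frame 8: OPEN (0+2=2). Cumulative: 51
Frame 9: OPEN (9+0=9). Cumulative: 60
Frame 10: SPARE. Sum of all frame-10 rolls (2+8+5) = 15. Cumulative: 75

Answer: 15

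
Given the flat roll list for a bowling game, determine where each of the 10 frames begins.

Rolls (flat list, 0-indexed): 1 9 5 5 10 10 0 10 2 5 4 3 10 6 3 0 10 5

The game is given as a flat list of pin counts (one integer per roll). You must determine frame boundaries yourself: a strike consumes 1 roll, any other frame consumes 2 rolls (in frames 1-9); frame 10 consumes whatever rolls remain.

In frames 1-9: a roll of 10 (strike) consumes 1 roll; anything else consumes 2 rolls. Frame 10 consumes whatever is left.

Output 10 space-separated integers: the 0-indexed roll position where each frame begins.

Answer: 0 2 4 5 6 8 10 12 13 15

Derivation:
Frame 1 starts at roll index 0: rolls=1,9 (sum=10), consumes 2 rolls
Frame 2 starts at roll index 2: rolls=5,5 (sum=10), consumes 2 rolls
Frame 3 starts at roll index 4: roll=10 (strike), consumes 1 roll
Frame 4 starts at roll index 5: roll=10 (strike), consumes 1 roll
Frame 5 starts at roll index 6: rolls=0,10 (sum=10), consumes 2 rolls
Frame 6 starts at roll index 8: rolls=2,5 (sum=7), consumes 2 rolls
Frame 7 starts at roll index 10: rolls=4,3 (sum=7), consumes 2 rolls
Frame 8 starts at roll index 12: roll=10 (strike), consumes 1 roll
Frame 9 starts at roll index 13: rolls=6,3 (sum=9), consumes 2 rolls
Frame 10 starts at roll index 15: 3 remaining rolls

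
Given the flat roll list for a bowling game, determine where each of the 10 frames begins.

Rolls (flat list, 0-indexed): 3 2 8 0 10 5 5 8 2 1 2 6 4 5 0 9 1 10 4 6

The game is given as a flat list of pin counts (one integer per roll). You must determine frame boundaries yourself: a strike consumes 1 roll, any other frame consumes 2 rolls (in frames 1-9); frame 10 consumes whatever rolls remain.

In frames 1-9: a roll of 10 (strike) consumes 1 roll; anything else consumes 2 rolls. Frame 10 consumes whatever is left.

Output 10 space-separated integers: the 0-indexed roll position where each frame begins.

Answer: 0 2 4 5 7 9 11 13 15 17

Derivation:
Frame 1 starts at roll index 0: rolls=3,2 (sum=5), consumes 2 rolls
Frame 2 starts at roll index 2: rolls=8,0 (sum=8), consumes 2 rolls
Frame 3 starts at roll index 4: roll=10 (strike), consumes 1 roll
Frame 4 starts at roll index 5: rolls=5,5 (sum=10), consumes 2 rolls
Frame 5 starts at roll index 7: rolls=8,2 (sum=10), consumes 2 rolls
Frame 6 starts at roll index 9: rolls=1,2 (sum=3), consumes 2 rolls
Frame 7 starts at roll index 11: rolls=6,4 (sum=10), consumes 2 rolls
Frame 8 starts at roll index 13: rolls=5,0 (sum=5), consumes 2 rolls
Frame 9 starts at roll index 15: rolls=9,1 (sum=10), consumes 2 rolls
Frame 10 starts at roll index 17: 3 remaining rolls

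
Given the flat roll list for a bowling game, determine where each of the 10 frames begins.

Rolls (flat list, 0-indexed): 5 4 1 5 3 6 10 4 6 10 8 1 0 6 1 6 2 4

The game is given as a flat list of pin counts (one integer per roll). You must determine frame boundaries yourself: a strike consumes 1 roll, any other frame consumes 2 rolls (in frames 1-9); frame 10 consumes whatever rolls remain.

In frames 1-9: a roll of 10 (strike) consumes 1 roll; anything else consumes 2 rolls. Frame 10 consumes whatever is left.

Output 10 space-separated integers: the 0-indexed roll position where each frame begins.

Answer: 0 2 4 6 7 9 10 12 14 16

Derivation:
Frame 1 starts at roll index 0: rolls=5,4 (sum=9), consumes 2 rolls
Frame 2 starts at roll index 2: rolls=1,5 (sum=6), consumes 2 rolls
Frame 3 starts at roll index 4: rolls=3,6 (sum=9), consumes 2 rolls
Frame 4 starts at roll index 6: roll=10 (strike), consumes 1 roll
Frame 5 starts at roll index 7: rolls=4,6 (sum=10), consumes 2 rolls
Frame 6 starts at roll index 9: roll=10 (strike), consumes 1 roll
Frame 7 starts at roll index 10: rolls=8,1 (sum=9), consumes 2 rolls
Frame 8 starts at roll index 12: rolls=0,6 (sum=6), consumes 2 rolls
Frame 9 starts at roll index 14: rolls=1,6 (sum=7), consumes 2 rolls
Frame 10 starts at roll index 16: 2 remaining rolls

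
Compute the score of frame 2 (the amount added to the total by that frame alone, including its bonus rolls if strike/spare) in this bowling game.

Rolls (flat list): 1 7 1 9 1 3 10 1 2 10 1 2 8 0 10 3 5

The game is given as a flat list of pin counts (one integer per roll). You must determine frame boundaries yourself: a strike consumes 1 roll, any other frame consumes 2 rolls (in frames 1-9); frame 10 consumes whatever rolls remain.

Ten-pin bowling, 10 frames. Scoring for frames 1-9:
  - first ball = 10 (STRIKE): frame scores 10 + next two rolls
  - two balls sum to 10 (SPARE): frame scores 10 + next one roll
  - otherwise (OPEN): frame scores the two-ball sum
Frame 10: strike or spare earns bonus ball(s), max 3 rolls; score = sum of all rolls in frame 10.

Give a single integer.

Answer: 11

Derivation:
Frame 1: OPEN (1+7=8). Cumulative: 8
Frame 2: SPARE (1+9=10). 10 + next roll (1) = 11. Cumulative: 19
Frame 3: OPEN (1+3=4). Cumulative: 23
Frame 4: STRIKE. 10 + next two rolls (1+2) = 13. Cumulative: 36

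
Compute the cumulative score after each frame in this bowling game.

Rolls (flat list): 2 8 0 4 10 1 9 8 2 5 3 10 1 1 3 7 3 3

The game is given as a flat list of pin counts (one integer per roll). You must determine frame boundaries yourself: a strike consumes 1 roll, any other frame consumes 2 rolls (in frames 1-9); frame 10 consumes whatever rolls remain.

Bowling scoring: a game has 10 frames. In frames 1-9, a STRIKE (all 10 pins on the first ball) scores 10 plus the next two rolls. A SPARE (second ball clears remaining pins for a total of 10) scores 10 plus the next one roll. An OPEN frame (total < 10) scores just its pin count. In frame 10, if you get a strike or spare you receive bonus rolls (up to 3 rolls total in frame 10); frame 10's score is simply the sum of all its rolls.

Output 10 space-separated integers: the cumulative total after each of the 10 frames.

Answer: 10 14 34 52 67 75 87 89 102 108

Derivation:
Frame 1: SPARE (2+8=10). 10 + next roll (0) = 10. Cumulative: 10
Frame 2: OPEN (0+4=4). Cumulative: 14
Frame 3: STRIKE. 10 + next two rolls (1+9) = 20. Cumulative: 34
Frame 4: SPARE (1+9=10). 10 + next roll (8) = 18. Cumulative: 52
Frame 5: SPARE (8+2=10). 10 + next roll (5) = 15. Cumulative: 67
Frame 6: OPEN (5+3=8). Cumulative: 75
Frame 7: STRIKE. 10 + next two rolls (1+1) = 12. Cumulative: 87
Frame 8: OPEN (1+1=2). Cumulative: 89
Frame 9: SPARE (3+7=10). 10 + next roll (3) = 13. Cumulative: 102
Frame 10: OPEN. Sum of all frame-10 rolls (3+3) = 6. Cumulative: 108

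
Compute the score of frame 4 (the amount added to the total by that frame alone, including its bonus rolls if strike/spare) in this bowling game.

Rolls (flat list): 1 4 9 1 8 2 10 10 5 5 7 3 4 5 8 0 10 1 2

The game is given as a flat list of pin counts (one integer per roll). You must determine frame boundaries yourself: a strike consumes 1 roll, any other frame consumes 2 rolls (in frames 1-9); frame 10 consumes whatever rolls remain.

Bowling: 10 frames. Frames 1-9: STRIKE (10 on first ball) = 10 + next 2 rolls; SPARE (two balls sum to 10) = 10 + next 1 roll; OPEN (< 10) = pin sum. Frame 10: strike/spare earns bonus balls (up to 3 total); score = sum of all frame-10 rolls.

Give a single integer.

Answer: 25

Derivation:
Frame 1: OPEN (1+4=5). Cumulative: 5
Frame 2: SPARE (9+1=10). 10 + next roll (8) = 18. Cumulative: 23
Frame 3: SPARE (8+2=10). 10 + next roll (10) = 20. Cumulative: 43
Frame 4: STRIKE. 10 + next two rolls (10+5) = 25. Cumulative: 68
Frame 5: STRIKE. 10 + next two rolls (5+5) = 20. Cumulative: 88
Frame 6: SPARE (5+5=10). 10 + next roll (7) = 17. Cumulative: 105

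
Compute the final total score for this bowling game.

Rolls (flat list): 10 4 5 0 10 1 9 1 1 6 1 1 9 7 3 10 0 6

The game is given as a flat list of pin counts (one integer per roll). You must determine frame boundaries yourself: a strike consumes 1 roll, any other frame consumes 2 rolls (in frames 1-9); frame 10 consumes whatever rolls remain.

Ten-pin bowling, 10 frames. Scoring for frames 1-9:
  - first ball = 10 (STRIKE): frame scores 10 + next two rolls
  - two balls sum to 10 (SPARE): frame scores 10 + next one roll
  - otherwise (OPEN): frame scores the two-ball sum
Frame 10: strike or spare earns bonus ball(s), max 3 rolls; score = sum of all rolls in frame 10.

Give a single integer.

Frame 1: STRIKE. 10 + next two rolls (4+5) = 19. Cumulative: 19
Frame 2: OPEN (4+5=9). Cumulative: 28
Frame 3: SPARE (0+10=10). 10 + next roll (1) = 11. Cumulative: 39
Frame 4: SPARE (1+9=10). 10 + next roll (1) = 11. Cumulative: 50
Frame 5: OPEN (1+1=2). Cumulative: 52
Frame 6: OPEN (6+1=7). Cumulative: 59
Frame 7: SPARE (1+9=10). 10 + next roll (7) = 17. Cumulative: 76
Frame 8: SPARE (7+3=10). 10 + next roll (10) = 20. Cumulative: 96
Frame 9: STRIKE. 10 + next two rolls (0+6) = 16. Cumulative: 112
Frame 10: OPEN. Sum of all frame-10 rolls (0+6) = 6. Cumulative: 118

Answer: 118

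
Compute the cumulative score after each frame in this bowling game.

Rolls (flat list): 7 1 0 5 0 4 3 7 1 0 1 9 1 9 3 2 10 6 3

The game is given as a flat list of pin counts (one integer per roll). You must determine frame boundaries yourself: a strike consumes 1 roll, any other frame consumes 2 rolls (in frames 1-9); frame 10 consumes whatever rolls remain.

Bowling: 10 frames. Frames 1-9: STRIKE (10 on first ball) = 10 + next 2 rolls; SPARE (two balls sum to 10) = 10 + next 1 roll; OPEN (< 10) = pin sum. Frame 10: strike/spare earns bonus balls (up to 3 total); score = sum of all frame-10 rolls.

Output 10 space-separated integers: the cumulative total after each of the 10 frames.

Frame 1: OPEN (7+1=8). Cumulative: 8
Frame 2: OPEN (0+5=5). Cumulative: 13
Frame 3: OPEN (0+4=4). Cumulative: 17
Frame 4: SPARE (3+7=10). 10 + next roll (1) = 11. Cumulative: 28
Frame 5: OPEN (1+0=1). Cumulative: 29
Frame 6: SPARE (1+9=10). 10 + next roll (1) = 11. Cumulative: 40
Frame 7: SPARE (1+9=10). 10 + next roll (3) = 13. Cumulative: 53
Frame 8: OPEN (3+2=5). Cumulative: 58
Frame 9: STRIKE. 10 + next two rolls (6+3) = 19. Cumulative: 77
Frame 10: OPEN. Sum of all frame-10 rolls (6+3) = 9. Cumulative: 86

Answer: 8 13 17 28 29 40 53 58 77 86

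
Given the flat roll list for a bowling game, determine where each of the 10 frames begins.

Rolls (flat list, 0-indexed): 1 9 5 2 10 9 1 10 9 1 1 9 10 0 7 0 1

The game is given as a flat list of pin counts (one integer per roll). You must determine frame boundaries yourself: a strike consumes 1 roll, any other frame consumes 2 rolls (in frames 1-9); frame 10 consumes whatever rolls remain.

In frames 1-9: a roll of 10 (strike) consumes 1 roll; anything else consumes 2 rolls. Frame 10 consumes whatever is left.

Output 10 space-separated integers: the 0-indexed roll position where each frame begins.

Answer: 0 2 4 5 7 8 10 12 13 15

Derivation:
Frame 1 starts at roll index 0: rolls=1,9 (sum=10), consumes 2 rolls
Frame 2 starts at roll index 2: rolls=5,2 (sum=7), consumes 2 rolls
Frame 3 starts at roll index 4: roll=10 (strike), consumes 1 roll
Frame 4 starts at roll index 5: rolls=9,1 (sum=10), consumes 2 rolls
Frame 5 starts at roll index 7: roll=10 (strike), consumes 1 roll
Frame 6 starts at roll index 8: rolls=9,1 (sum=10), consumes 2 rolls
Frame 7 starts at roll index 10: rolls=1,9 (sum=10), consumes 2 rolls
Frame 8 starts at roll index 12: roll=10 (strike), consumes 1 roll
Frame 9 starts at roll index 13: rolls=0,7 (sum=7), consumes 2 rolls
Frame 10 starts at roll index 15: 2 remaining rolls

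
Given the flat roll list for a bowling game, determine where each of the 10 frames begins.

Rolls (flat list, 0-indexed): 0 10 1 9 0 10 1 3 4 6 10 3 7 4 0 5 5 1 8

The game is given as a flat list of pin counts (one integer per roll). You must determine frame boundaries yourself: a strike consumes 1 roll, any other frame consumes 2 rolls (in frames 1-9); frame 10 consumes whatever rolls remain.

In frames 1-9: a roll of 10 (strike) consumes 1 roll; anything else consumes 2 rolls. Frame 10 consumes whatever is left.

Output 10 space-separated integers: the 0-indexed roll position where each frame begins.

Answer: 0 2 4 6 8 10 11 13 15 17

Derivation:
Frame 1 starts at roll index 0: rolls=0,10 (sum=10), consumes 2 rolls
Frame 2 starts at roll index 2: rolls=1,9 (sum=10), consumes 2 rolls
Frame 3 starts at roll index 4: rolls=0,10 (sum=10), consumes 2 rolls
Frame 4 starts at roll index 6: rolls=1,3 (sum=4), consumes 2 rolls
Frame 5 starts at roll index 8: rolls=4,6 (sum=10), consumes 2 rolls
Frame 6 starts at roll index 10: roll=10 (strike), consumes 1 roll
Frame 7 starts at roll index 11: rolls=3,7 (sum=10), consumes 2 rolls
Frame 8 starts at roll index 13: rolls=4,0 (sum=4), consumes 2 rolls
Frame 9 starts at roll index 15: rolls=5,5 (sum=10), consumes 2 rolls
Frame 10 starts at roll index 17: 2 remaining rolls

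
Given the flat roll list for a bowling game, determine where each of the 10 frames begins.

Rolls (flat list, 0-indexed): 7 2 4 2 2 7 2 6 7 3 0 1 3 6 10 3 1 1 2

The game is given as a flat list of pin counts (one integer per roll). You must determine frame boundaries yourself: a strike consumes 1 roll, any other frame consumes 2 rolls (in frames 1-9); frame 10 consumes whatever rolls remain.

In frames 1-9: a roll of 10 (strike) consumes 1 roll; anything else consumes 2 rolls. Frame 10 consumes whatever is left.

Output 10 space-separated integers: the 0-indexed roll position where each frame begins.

Answer: 0 2 4 6 8 10 12 14 15 17

Derivation:
Frame 1 starts at roll index 0: rolls=7,2 (sum=9), consumes 2 rolls
Frame 2 starts at roll index 2: rolls=4,2 (sum=6), consumes 2 rolls
Frame 3 starts at roll index 4: rolls=2,7 (sum=9), consumes 2 rolls
Frame 4 starts at roll index 6: rolls=2,6 (sum=8), consumes 2 rolls
Frame 5 starts at roll index 8: rolls=7,3 (sum=10), consumes 2 rolls
Frame 6 starts at roll index 10: rolls=0,1 (sum=1), consumes 2 rolls
Frame 7 starts at roll index 12: rolls=3,6 (sum=9), consumes 2 rolls
Frame 8 starts at roll index 14: roll=10 (strike), consumes 1 roll
Frame 9 starts at roll index 15: rolls=3,1 (sum=4), consumes 2 rolls
Frame 10 starts at roll index 17: 2 remaining rolls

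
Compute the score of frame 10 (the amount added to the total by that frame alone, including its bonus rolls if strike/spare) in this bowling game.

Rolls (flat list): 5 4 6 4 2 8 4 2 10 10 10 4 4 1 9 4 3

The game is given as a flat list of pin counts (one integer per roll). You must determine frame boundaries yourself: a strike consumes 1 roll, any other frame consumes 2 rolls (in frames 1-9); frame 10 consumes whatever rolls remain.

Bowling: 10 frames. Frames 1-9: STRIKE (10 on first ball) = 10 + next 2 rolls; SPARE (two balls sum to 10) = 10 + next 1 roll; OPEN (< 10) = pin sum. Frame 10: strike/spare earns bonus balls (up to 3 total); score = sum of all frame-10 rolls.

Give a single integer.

Answer: 7

Derivation:
Frame 1: OPEN (5+4=9). Cumulative: 9
Frame 2: SPARE (6+4=10). 10 + next roll (2) = 12. Cumulative: 21
Frame 3: SPARE (2+8=10). 10 + next roll (4) = 14. Cumulative: 35
Frame 4: OPEN (4+2=6). Cumulative: 41
Frame 5: STRIKE. 10 + next two rolls (10+10) = 30. Cumulative: 71
Frame 6: STRIKE. 10 + next two rolls (10+4) = 24. Cumulative: 95
Frame 7: STRIKE. 10 + next two rolls (4+4) = 18. Cumulative: 113
Frame 8: OPEN (4+4=8). Cumulative: 121
Frame 9: SPARE (1+9=10). 10 + next roll (4) = 14. Cumulative: 135
Frame 10: OPEN. Sum of all frame-10 rolls (4+3) = 7. Cumulative: 142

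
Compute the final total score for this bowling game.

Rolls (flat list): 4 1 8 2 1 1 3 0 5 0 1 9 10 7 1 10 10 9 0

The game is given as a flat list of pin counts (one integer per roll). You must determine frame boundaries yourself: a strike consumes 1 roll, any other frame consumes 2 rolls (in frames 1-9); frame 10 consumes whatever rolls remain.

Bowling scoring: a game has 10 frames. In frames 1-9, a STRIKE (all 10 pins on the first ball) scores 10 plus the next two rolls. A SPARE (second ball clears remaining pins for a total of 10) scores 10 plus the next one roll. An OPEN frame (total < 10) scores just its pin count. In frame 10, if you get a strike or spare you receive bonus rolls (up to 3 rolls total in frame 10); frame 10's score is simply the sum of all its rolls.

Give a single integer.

Answer: 120

Derivation:
Frame 1: OPEN (4+1=5). Cumulative: 5
Frame 2: SPARE (8+2=10). 10 + next roll (1) = 11. Cumulative: 16
Frame 3: OPEN (1+1=2). Cumulative: 18
Frame 4: OPEN (3+0=3). Cumulative: 21
Frame 5: OPEN (5+0=5). Cumulative: 26
Frame 6: SPARE (1+9=10). 10 + next roll (10) = 20. Cumulative: 46
Frame 7: STRIKE. 10 + next two rolls (7+1) = 18. Cumulative: 64
Frame 8: OPEN (7+1=8). Cumulative: 72
Frame 9: STRIKE. 10 + next two rolls (10+9) = 29. Cumulative: 101
Frame 10: STRIKE. Sum of all frame-10 rolls (10+9+0) = 19. Cumulative: 120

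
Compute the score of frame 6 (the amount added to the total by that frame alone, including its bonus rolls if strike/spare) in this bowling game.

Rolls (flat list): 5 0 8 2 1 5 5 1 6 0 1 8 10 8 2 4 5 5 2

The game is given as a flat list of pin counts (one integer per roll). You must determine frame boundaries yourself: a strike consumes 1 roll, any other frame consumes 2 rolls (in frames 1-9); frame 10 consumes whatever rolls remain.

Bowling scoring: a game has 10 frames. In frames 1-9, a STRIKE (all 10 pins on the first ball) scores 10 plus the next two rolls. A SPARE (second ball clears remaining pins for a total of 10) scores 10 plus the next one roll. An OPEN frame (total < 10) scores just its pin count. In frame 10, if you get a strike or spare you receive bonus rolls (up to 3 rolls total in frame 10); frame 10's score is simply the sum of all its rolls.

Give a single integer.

Answer: 9

Derivation:
Frame 1: OPEN (5+0=5). Cumulative: 5
Frame 2: SPARE (8+2=10). 10 + next roll (1) = 11. Cumulative: 16
Frame 3: OPEN (1+5=6). Cumulative: 22
Frame 4: OPEN (5+1=6). Cumulative: 28
Frame 5: OPEN (6+0=6). Cumulative: 34
Frame 6: OPEN (1+8=9). Cumulative: 43
Frame 7: STRIKE. 10 + next two rolls (8+2) = 20. Cumulative: 63
Frame 8: SPARE (8+2=10). 10 + next roll (4) = 14. Cumulative: 77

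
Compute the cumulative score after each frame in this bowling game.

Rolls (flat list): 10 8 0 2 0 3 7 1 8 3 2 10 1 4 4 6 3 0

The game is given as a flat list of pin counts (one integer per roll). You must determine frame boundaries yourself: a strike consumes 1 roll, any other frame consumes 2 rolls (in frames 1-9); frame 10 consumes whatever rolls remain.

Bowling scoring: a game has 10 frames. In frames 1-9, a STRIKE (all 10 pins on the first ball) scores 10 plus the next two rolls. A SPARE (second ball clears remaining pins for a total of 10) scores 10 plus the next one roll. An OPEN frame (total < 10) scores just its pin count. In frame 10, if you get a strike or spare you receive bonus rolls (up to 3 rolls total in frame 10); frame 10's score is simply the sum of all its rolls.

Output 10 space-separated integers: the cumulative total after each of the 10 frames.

Frame 1: STRIKE. 10 + next two rolls (8+0) = 18. Cumulative: 18
Frame 2: OPEN (8+0=8). Cumulative: 26
Frame 3: OPEN (2+0=2). Cumulative: 28
Frame 4: SPARE (3+7=10). 10 + next roll (1) = 11. Cumulative: 39
Frame 5: OPEN (1+8=9). Cumulative: 48
Frame 6: OPEN (3+2=5). Cumulative: 53
Frame 7: STRIKE. 10 + next two rolls (1+4) = 15. Cumulative: 68
Frame 8: OPEN (1+4=5). Cumulative: 73
Frame 9: SPARE (4+6=10). 10 + next roll (3) = 13. Cumulative: 86
Frame 10: OPEN. Sum of all frame-10 rolls (3+0) = 3. Cumulative: 89

Answer: 18 26 28 39 48 53 68 73 86 89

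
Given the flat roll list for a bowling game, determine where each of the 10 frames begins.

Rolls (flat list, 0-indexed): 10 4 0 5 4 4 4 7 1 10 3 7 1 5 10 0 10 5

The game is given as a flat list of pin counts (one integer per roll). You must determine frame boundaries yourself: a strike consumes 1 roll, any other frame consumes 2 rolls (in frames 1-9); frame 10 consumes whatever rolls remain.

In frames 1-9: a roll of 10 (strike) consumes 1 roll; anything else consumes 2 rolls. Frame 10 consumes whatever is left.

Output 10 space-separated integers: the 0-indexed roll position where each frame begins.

Frame 1 starts at roll index 0: roll=10 (strike), consumes 1 roll
Frame 2 starts at roll index 1: rolls=4,0 (sum=4), consumes 2 rolls
Frame 3 starts at roll index 3: rolls=5,4 (sum=9), consumes 2 rolls
Frame 4 starts at roll index 5: rolls=4,4 (sum=8), consumes 2 rolls
Frame 5 starts at roll index 7: rolls=7,1 (sum=8), consumes 2 rolls
Frame 6 starts at roll index 9: roll=10 (strike), consumes 1 roll
Frame 7 starts at roll index 10: rolls=3,7 (sum=10), consumes 2 rolls
Frame 8 starts at roll index 12: rolls=1,5 (sum=6), consumes 2 rolls
Frame 9 starts at roll index 14: roll=10 (strike), consumes 1 roll
Frame 10 starts at roll index 15: 3 remaining rolls

Answer: 0 1 3 5 7 9 10 12 14 15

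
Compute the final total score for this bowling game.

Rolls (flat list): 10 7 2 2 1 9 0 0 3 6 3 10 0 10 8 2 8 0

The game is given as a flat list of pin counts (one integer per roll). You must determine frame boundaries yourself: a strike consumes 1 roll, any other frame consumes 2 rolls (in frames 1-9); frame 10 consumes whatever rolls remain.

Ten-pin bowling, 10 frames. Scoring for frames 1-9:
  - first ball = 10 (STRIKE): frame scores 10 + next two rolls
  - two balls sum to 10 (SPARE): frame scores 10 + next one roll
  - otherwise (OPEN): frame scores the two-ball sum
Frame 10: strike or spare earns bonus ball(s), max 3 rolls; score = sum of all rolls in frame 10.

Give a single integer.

Frame 1: STRIKE. 10 + next two rolls (7+2) = 19. Cumulative: 19
Frame 2: OPEN (7+2=9). Cumulative: 28
Frame 3: OPEN (2+1=3). Cumulative: 31
Frame 4: OPEN (9+0=9). Cumulative: 40
Frame 5: OPEN (0+3=3). Cumulative: 43
Frame 6: OPEN (6+3=9). Cumulative: 52
Frame 7: STRIKE. 10 + next two rolls (0+10) = 20. Cumulative: 72
Frame 8: SPARE (0+10=10). 10 + next roll (8) = 18. Cumulative: 90
Frame 9: SPARE (8+2=10). 10 + next roll (8) = 18. Cumulative: 108
Frame 10: OPEN. Sum of all frame-10 rolls (8+0) = 8. Cumulative: 116

Answer: 116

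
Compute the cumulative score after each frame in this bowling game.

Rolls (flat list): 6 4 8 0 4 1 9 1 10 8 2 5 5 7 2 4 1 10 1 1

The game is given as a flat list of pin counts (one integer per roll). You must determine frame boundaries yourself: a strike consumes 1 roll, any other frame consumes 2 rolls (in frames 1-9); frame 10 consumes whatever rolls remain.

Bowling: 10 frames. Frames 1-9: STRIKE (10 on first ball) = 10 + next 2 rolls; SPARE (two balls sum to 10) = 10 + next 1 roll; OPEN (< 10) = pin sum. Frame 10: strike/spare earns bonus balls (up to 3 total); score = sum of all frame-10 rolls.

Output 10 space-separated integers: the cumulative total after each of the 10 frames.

Frame 1: SPARE (6+4=10). 10 + next roll (8) = 18. Cumulative: 18
Frame 2: OPEN (8+0=8). Cumulative: 26
Frame 3: OPEN (4+1=5). Cumulative: 31
Frame 4: SPARE (9+1=10). 10 + next roll (10) = 20. Cumulative: 51
Frame 5: STRIKE. 10 + next two rolls (8+2) = 20. Cumulative: 71
Frame 6: SPARE (8+2=10). 10 + next roll (5) = 15. Cumulative: 86
Frame 7: SPARE (5+5=10). 10 + next roll (7) = 17. Cumulative: 103
Frame 8: OPEN (7+2=9). Cumulative: 112
Frame 9: OPEN (4+1=5). Cumulative: 117
Frame 10: STRIKE. Sum of all frame-10 rolls (10+1+1) = 12. Cumulative: 129

Answer: 18 26 31 51 71 86 103 112 117 129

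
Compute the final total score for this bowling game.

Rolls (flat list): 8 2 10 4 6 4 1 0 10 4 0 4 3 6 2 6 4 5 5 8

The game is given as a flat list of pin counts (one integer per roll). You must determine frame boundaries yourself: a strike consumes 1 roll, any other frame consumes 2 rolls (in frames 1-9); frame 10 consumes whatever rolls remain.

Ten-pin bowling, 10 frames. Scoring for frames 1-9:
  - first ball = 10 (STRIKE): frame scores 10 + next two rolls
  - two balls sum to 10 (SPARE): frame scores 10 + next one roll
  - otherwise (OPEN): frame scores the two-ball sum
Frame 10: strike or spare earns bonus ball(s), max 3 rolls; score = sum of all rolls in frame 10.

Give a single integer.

Answer: 125

Derivation:
Frame 1: SPARE (8+2=10). 10 + next roll (10) = 20. Cumulative: 20
Frame 2: STRIKE. 10 + next two rolls (4+6) = 20. Cumulative: 40
Frame 3: SPARE (4+6=10). 10 + next roll (4) = 14. Cumulative: 54
Frame 4: OPEN (4+1=5). Cumulative: 59
Frame 5: SPARE (0+10=10). 10 + next roll (4) = 14. Cumulative: 73
Frame 6: OPEN (4+0=4). Cumulative: 77
Frame 7: OPEN (4+3=7). Cumulative: 84
Frame 8: OPEN (6+2=8). Cumulative: 92
Frame 9: SPARE (6+4=10). 10 + next roll (5) = 15. Cumulative: 107
Frame 10: SPARE. Sum of all frame-10 rolls (5+5+8) = 18. Cumulative: 125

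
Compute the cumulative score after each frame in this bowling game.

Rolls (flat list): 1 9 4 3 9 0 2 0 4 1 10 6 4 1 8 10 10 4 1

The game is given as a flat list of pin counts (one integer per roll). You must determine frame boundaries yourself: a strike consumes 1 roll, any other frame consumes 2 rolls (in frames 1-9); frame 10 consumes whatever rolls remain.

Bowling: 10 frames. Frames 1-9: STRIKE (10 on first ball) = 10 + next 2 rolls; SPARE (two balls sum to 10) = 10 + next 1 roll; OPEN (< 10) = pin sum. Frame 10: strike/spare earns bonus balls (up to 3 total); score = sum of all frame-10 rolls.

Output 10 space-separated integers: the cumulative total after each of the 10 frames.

Frame 1: SPARE (1+9=10). 10 + next roll (4) = 14. Cumulative: 14
Frame 2: OPEN (4+3=7). Cumulative: 21
Frame 3: OPEN (9+0=9). Cumulative: 30
Frame 4: OPEN (2+0=2). Cumulative: 32
Frame 5: OPEN (4+1=5). Cumulative: 37
Frame 6: STRIKE. 10 + next two rolls (6+4) = 20. Cumulative: 57
Frame 7: SPARE (6+4=10). 10 + next roll (1) = 11. Cumulative: 68
Frame 8: OPEN (1+8=9). Cumulative: 77
Frame 9: STRIKE. 10 + next two rolls (10+4) = 24. Cumulative: 101
Frame 10: STRIKE. Sum of all frame-10 rolls (10+4+1) = 15. Cumulative: 116

Answer: 14 21 30 32 37 57 68 77 101 116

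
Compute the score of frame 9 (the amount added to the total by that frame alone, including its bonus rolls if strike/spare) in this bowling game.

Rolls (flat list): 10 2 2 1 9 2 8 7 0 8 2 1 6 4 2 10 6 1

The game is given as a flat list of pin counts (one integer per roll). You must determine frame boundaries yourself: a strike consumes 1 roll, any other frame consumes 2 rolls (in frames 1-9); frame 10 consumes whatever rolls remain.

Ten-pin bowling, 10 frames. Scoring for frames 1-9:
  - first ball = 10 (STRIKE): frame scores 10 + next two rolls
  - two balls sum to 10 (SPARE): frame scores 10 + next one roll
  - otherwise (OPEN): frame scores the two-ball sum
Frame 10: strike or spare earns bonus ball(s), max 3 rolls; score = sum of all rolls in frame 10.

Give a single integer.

Frame 1: STRIKE. 10 + next two rolls (2+2) = 14. Cumulative: 14
Frame 2: OPEN (2+2=4). Cumulative: 18
Frame 3: SPARE (1+9=10). 10 + next roll (2) = 12. Cumulative: 30
Frame 4: SPARE (2+8=10). 10 + next roll (7) = 17. Cumulative: 47
Frame 5: OPEN (7+0=7). Cumulative: 54
Frame 6: SPARE (8+2=10). 10 + next roll (1) = 11. Cumulative: 65
Frame 7: OPEN (1+6=7). Cumulative: 72
Frame 8: OPEN (4+2=6). Cumulative: 78
Frame 9: STRIKE. 10 + next two rolls (6+1) = 17. Cumulative: 95
Frame 10: OPEN. Sum of all frame-10 rolls (6+1) = 7. Cumulative: 102

Answer: 17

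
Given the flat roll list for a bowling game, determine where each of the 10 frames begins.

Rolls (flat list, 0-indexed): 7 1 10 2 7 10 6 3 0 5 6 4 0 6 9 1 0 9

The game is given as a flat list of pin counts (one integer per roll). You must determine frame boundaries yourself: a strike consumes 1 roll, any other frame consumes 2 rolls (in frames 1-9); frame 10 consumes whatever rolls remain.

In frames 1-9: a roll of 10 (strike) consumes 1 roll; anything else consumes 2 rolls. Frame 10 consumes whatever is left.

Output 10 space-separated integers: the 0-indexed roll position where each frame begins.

Frame 1 starts at roll index 0: rolls=7,1 (sum=8), consumes 2 rolls
Frame 2 starts at roll index 2: roll=10 (strike), consumes 1 roll
Frame 3 starts at roll index 3: rolls=2,7 (sum=9), consumes 2 rolls
Frame 4 starts at roll index 5: roll=10 (strike), consumes 1 roll
Frame 5 starts at roll index 6: rolls=6,3 (sum=9), consumes 2 rolls
Frame 6 starts at roll index 8: rolls=0,5 (sum=5), consumes 2 rolls
Frame 7 starts at roll index 10: rolls=6,4 (sum=10), consumes 2 rolls
Frame 8 starts at roll index 12: rolls=0,6 (sum=6), consumes 2 rolls
Frame 9 starts at roll index 14: rolls=9,1 (sum=10), consumes 2 rolls
Frame 10 starts at roll index 16: 2 remaining rolls

Answer: 0 2 3 5 6 8 10 12 14 16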